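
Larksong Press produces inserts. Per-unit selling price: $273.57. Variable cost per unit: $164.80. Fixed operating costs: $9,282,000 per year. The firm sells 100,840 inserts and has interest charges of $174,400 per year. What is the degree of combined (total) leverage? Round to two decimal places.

7.25

Contribution at this volume is 100,840 × $108.77 = $10,968,366.80.
Subtracting fixed costs: EBIT = $10,968,366.80 − $9,282,000 = $1,686,366.80. Interest = $174,400.00, so EBIT − I = $1,511,966.80.
Degree of total leverage = total CM / (EBIT − interest) = $10,968,366.80 / $1,511,966.80 = 7.2544.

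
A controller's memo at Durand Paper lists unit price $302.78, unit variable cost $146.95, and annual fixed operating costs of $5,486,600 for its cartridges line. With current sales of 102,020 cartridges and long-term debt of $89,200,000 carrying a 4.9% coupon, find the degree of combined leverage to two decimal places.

2.63

At 102,020 units, contribution = 102,020 × $155.83 = $15,897,776.60.
Subtracting fixed costs: EBIT = $15,897,776.60 − $5,486,600 = $10,411,176.60. Interest = $4,370,800.00.
DOL = $15,897,776.60 ÷ $10,411,176.60 = 1.5270; DFL = $10,411,176.60 ÷ $6,040,376.60 = 1.7236.
Combined leverage = 1.5270 × 1.7236 = 2.6319.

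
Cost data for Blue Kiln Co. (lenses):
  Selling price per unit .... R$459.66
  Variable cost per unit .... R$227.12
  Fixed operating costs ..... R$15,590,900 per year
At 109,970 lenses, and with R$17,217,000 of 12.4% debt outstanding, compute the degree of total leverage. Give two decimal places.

At 109,970 units, contribution = 109,970 × R$232.54 = R$25,572,423.80.
EBIT = R$25,572,423.80 − R$15,590,900 = R$9,981,523.80. Interest = R$2,134,908.00, so EBIT − I = R$7,846,615.80.
DCL = contribution ÷ (EBIT − I) = R$25,572,423.80 ÷ R$7,846,615.80 = 3.2590.

3.26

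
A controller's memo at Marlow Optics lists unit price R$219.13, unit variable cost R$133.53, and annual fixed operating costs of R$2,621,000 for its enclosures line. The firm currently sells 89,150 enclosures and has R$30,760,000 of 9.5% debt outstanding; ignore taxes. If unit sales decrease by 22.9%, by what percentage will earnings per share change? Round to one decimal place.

Contribution at this volume is 89,150 × R$85.60 = R$7,631,240.00.
Subtracting fixed costs: EBIT = R$7,631,240.00 − R$2,621,000 = R$5,010,240.00.
Interest = R$2,922,200.00, so EBIT − I = R$2,088,040.00.
DCL = total CM / (EBIT − I) = R$7,631,240.00 / R$2,088,040.00 = 3.6547.
%ΔEPS = DCL × %ΔSales = 3.6547 × -22.9% = -83.7%.

-83.7%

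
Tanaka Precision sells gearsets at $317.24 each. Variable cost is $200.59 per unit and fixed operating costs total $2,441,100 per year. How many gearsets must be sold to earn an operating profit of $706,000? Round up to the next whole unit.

Contribution margin per unit = $317.24 − $200.59 = $116.65.
Units = (FC + target) / CM = ($2,441,100 + $706,000) / $116.65 = 26,979.00, so 26,979 gearsets.

26,979 gearsets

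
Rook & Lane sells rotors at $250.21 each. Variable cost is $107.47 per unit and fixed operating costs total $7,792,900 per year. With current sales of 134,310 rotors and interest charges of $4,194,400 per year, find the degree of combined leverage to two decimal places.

At 134,310 units, contribution = 134,310 × $142.74 = $19,171,409.40.
Subtracting fixed costs: EBIT = $19,171,409.40 − $7,792,900 = $11,378,509.40. Interest = $4,194,400.00, so EBIT − I = $7,184,109.40.
Degree of total leverage = total CM / (EBIT − interest) = $19,171,409.40 / $7,184,109.40 = 2.6686.

2.67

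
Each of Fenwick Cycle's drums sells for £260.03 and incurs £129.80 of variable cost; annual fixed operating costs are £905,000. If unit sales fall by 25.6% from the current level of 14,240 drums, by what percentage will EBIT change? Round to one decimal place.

-50.0%

Contribution at this volume is 14,240 × £130.23 = £1,854,475.20.
Operating income = contribution − fixed costs = £1,854,475.20 − £905,000 = £949,475.20.
Degree of operating leverage = £1,854,475.20 / £949,475.20 = 1.9532.
%ΔEBIT = DOL × %ΔSales = 1.9532 × -25.6% = -50.0%.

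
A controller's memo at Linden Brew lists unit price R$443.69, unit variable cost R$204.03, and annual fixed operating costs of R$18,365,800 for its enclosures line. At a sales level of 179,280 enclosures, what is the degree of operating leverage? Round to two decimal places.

1.75

Contribution at this volume is 179,280 × R$239.66 = R$42,966,244.80.
EBIT = R$42,966,244.80 − R$18,365,800 = R$24,600,444.80.
DOL = contribution ÷ EBIT = R$42,966,244.80 ÷ R$24,600,444.80 = 1.7466.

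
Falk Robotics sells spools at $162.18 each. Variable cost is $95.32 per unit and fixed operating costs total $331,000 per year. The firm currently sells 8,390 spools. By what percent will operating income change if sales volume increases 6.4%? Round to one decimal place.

Total contribution margin = 8,390 × $66.86 = $560,955.40.
Operating income = contribution − fixed costs = $560,955.40 − $331,000 = $229,955.40.
Degree of operating leverage = $560,955.40 / $229,955.40 = 2.4394.
So EBIT moves 2.4394 × (+6.4%) = +15.6%.

+15.6%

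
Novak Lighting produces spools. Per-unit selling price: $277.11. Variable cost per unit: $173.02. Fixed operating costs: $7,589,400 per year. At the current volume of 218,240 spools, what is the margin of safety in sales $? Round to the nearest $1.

Contribution margin per unit = $277.11 − $173.02 = $104.09. Break-even units = $7,589,400 ÷ $104.09 = 72,911.90; break-even revenue = 72,911.90 × $277.11 = $20,204,617.48.
Actual sales revenue = 218,240 × $277.11 = $60,476,486.40.
Margin of safety = $60,476,486.40 − $20,204,617.48 = $40,271,869.

$40,271,869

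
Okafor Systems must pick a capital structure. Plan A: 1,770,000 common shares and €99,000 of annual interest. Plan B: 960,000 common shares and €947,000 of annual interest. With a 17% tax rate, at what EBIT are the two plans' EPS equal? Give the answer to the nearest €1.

€1,952,037

At indifference, (EBIT − 99,000)(1 − t)/1,770,000 = (EBIT − 947,000)(1 − t)/960,000.
The (1 − t) factor cancels: (EBIT − 99,000) × 960,000 = (EBIT − 947,000) × 1,770,000.
EBIT × (1,770,000 − 960,000) = 947,000 × 1,770,000 − 99,000 × 960,000 = 1,581,150,000,000, so EBIT = 1,581,150,000,000 ÷ 810,000 = 1,952,037.04.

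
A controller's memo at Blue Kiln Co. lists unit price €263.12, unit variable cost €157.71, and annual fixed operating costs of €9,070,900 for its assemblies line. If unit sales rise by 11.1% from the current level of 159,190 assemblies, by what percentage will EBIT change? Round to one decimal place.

+24.2%

Contribution at this volume is 159,190 × €105.41 = €16,780,217.90.
Subtracting fixed costs: EBIT = €16,780,217.90 − €9,070,900 = €7,709,317.90.
DOL = contribution ÷ EBIT = €16,780,217.90 ÷ €7,709,317.90 = 2.1766.
So EBIT moves 2.1766 × (+11.1%) = +24.2%.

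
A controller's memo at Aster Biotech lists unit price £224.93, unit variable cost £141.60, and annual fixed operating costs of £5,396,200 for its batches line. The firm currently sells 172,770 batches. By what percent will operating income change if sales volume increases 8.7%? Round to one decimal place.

+13.9%

Total contribution margin = 172,770 × £83.33 = £14,396,924.10.
EBIT = £14,396,924.10 − £5,396,200 = £9,000,724.10.
DOL = contribution ÷ EBIT = £14,396,924.10 ÷ £9,000,724.10 = 1.5995.
%ΔEBIT = DOL × %ΔSales = 1.5995 × +8.7% = +13.9%.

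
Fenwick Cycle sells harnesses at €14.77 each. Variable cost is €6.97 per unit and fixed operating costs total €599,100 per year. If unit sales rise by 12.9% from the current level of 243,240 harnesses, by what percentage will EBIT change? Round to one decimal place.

Total contribution margin = 243,240 × €7.80 = €1,897,272.00.
Operating income = contribution − fixed costs = €1,897,272.00 − €599,100 = €1,298,172.00.
Degree of operating leverage = €1,897,272.00 / €1,298,172.00 = 1.4615.
So EBIT moves 1.4615 × (+12.9%) = +18.9%.

+18.9%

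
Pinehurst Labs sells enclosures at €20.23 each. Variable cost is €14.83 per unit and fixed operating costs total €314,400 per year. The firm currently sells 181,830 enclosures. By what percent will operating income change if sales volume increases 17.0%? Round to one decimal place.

+25.0%

Total contribution margin = 181,830 × €5.40 = €981,882.00.
Operating income = contribution − fixed costs = €981,882.00 − €314,400 = €667,482.00.
Degree of operating leverage = €981,882.00 / €667,482.00 = 1.4710.
%ΔEBIT = DOL × %ΔSales = 1.4710 × +17.0% = +25.0%.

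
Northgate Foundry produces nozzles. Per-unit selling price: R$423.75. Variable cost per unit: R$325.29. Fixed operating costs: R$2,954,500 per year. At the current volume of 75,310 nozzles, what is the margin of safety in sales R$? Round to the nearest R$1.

R$19,197,100

Unit CM = price − variable cost = R$423.75 − R$325.29 = R$98.46. Break-even units = R$2,954,500 ÷ R$98.46 = 30,007.11; break-even revenue = 30,007.11 × R$423.75 = R$12,715,512.64.
Current sales = 75,310 × R$423.75 = R$31,912,612.50.
Margin of safety = R$31,912,612.50 − R$12,715,512.64 = R$19,197,100.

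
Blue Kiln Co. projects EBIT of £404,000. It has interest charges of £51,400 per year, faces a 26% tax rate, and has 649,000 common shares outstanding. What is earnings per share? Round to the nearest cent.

Interest = £51,400.00, so EBT = £404,000 − £51,400.00 = £352,600.00.
After tax at 26%: net income = £352,600.00 × 0.74 = £260,924.00.
Per share: £260,924.00 / 649,000 shares = £0.40.

£0.40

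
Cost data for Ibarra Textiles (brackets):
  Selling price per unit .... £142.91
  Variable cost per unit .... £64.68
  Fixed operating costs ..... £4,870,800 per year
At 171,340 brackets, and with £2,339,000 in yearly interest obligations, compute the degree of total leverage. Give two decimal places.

2.16

At 171,340 units, contribution = 171,340 × £78.23 = £13,403,928.20.
Subtracting fixed costs: EBIT = £13,403,928.20 − £4,870,800 = £8,533,128.20. Interest = £2,339,000.00, so EBIT − I = £6,194,128.20.
DCL = contribution ÷ (EBIT − I) = £13,403,928.20 ÷ £6,194,128.20 = 2.1640.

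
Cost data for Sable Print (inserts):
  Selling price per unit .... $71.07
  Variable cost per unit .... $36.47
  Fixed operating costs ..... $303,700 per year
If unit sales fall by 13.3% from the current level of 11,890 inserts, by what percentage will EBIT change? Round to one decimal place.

At 11,890 units, contribution = 11,890 × $34.60 = $411,394.00.
Operating income = contribution − fixed costs = $411,394.00 − $303,700 = $107,694.00.
So DOL = total CM / EBIT = $411,394.00 / $107,694.00 = 3.8200.
%ΔEBIT = DOL × %ΔSales = 3.8200 × -13.3% = -50.8%.

-50.8%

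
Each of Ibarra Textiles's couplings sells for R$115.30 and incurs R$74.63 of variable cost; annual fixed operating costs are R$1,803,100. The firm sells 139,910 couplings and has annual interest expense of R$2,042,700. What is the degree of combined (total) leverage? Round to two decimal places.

3.09

Total contribution margin = 139,910 × R$40.67 = R$5,690,139.70.
EBIT = R$5,690,139.70 − R$1,803,100 = R$3,887,039.70. Interest = R$2,042,700.00, so EBIT − I = R$1,844,339.70.
DCL = contribution ÷ (EBIT − I) = R$5,690,139.70 ÷ R$1,844,339.70 = 3.0852.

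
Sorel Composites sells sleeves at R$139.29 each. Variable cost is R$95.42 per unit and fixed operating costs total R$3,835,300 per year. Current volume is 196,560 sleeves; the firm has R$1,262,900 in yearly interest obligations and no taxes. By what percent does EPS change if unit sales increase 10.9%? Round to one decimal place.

Contribution at this volume is 196,560 × R$43.87 = R$8,623,087.20.
Subtracting fixed costs: EBIT = R$8,623,087.20 − R$3,835,300 = R$4,787,787.20.
Interest = R$1,262,900.00, so EBIT − I = R$3,524,887.20.
Degree of combined leverage = contribution ÷ (EBIT − I) = R$8,623,087.20 ÷ R$3,524,887.20 = 2.4463.
EPS therefore changes by 2.4463 × (+10.9%) = +26.7%.

+26.7%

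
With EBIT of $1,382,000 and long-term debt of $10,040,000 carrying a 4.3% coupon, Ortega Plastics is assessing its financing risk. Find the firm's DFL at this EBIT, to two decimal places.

1.45

Annual interest charges come to $431,720.00.
Degree of financial leverage = EBIT / (EBIT − interest) = $1,382,000 / $950,280.00 = 1.4543.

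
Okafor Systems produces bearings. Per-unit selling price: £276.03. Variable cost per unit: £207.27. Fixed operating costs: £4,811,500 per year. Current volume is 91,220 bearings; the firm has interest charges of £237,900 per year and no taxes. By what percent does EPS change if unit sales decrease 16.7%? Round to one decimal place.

Contribution at this volume is 91,220 × £68.76 = £6,272,287.20.
Subtracting fixed costs: EBIT = £6,272,287.20 − £4,811,500 = £1,460,787.20.
After interest of £237,900.00, pre-tax earnings = £1,222,887.20.
DCL = total CM / (EBIT − I) = £6,272,287.20 / £1,222,887.20 = 5.1291.
%ΔEPS = DCL × %ΔSales = 5.1291 × -16.7% = -85.7%.

-85.7%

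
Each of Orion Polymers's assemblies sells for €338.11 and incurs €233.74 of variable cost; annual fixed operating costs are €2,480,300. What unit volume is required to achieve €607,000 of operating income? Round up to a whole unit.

Contribution margin per unit = €338.11 − €233.74 = €104.37.
Need Q such that Q × €104.37 − €2,480,300 = €607,000, i.e. Q = €3,087,300 / €104.37 = 29,580.34 → 29,581.

29,581 assemblies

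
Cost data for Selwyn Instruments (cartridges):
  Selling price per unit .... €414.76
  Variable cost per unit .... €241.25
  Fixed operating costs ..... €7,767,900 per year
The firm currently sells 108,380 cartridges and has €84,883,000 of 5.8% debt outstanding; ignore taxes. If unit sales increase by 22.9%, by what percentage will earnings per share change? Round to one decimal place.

+70.4%

At 108,380 units, contribution = 108,380 × €173.51 = €18,805,013.80.
Operating income = contribution − fixed costs = €18,805,013.80 − €7,767,900 = €11,037,113.80.
Interest = €4,923,214.00, so EBIT − I = €6,113,899.80.
Degree of combined leverage = contribution ÷ (EBIT − I) = €18,805,013.80 ÷ €6,113,899.80 = 3.0758.
EPS therefore changes by 3.0758 × (+22.9%) = +70.4%.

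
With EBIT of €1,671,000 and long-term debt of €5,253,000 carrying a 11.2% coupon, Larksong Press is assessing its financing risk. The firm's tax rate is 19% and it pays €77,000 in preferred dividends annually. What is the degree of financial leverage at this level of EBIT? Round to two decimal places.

Interest = €588,336.00.
Pre-tax preferred-dividend burden = €77,000 ÷ (1 − 0.19) = €95,061.73.
DFL = EBIT ÷ [EBIT − I − D_p/(1−t)] = €1,671,000 ÷ [€1,671,000 − €588,336.00 − €95,061.73] = €1,671,000 ÷ €987,602.27 = 1.6920.

1.69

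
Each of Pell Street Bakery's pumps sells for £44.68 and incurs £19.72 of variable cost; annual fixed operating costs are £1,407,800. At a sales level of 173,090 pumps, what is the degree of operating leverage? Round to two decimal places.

Total contribution margin = 173,090 × £24.96 = £4,320,326.40.
Operating income = contribution − fixed costs = £4,320,326.40 − £1,407,800 = £2,912,526.40.
Degree of operating leverage = £4,320,326.40 / £2,912,526.40 = 1.4834.

1.48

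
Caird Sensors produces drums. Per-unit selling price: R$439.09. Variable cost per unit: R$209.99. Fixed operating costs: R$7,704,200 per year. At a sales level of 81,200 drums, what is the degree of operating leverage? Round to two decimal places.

1.71

At 81,200 units, contribution = 81,200 × R$229.10 = R$18,602,920.00.
Operating income = contribution − fixed costs = R$18,602,920.00 − R$7,704,200 = R$10,898,720.00.
DOL = contribution ÷ EBIT = R$18,602,920.00 ÷ R$10,898,720.00 = 1.7069.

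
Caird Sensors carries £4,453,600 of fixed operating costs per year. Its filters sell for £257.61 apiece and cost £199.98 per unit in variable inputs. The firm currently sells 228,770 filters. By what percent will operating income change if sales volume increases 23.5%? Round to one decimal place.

Contribution at this volume is 228,770 × £57.63 = £13,184,015.10.
Operating income = contribution − fixed costs = £13,184,015.10 − £4,453,600 = £8,730,415.10.
DOL = contribution ÷ EBIT = £13,184,015.10 ÷ £8,730,415.10 = 1.5101.
%ΔEBIT = DOL × %ΔSales = 1.5101 × +23.5% = +35.5%.

+35.5%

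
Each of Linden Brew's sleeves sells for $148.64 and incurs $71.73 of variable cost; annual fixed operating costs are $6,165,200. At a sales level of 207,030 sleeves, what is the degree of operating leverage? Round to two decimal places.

At 207,030 units, contribution = 207,030 × $76.91 = $15,922,677.30.
EBIT = $15,922,677.30 − $6,165,200 = $9,757,477.30.
DOL = contribution ÷ EBIT = $15,922,677.30 ÷ $9,757,477.30 = 1.6318.

1.63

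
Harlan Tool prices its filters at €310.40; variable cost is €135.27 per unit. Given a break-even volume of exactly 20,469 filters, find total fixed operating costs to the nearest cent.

€3,584,735.97

Unit CM = price − variable cost = €310.40 − €135.27 = €175.13.
Since BE = FC / CM, FC = 20,469 × €175.13 = €3,584,735.97.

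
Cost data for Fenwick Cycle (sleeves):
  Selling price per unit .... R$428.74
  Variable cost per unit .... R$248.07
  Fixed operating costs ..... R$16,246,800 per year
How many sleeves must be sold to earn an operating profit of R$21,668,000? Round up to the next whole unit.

Each unit contributes R$428.74 − R$248.07 = R$180.67.
Units = (FC + target) / CM = (R$16,246,800 + R$21,668,000) / R$180.67 = 209,856.64, so 209,857 sleeves.

209,857 sleeves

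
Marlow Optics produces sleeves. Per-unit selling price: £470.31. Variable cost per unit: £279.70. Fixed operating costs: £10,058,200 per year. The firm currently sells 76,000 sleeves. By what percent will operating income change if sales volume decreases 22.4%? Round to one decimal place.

-73.3%

At 76,000 units, contribution = 76,000 × £190.61 = £14,486,360.00.
Subtracting fixed costs: EBIT = £14,486,360.00 − £10,058,200 = £4,428,160.00.
So DOL = total CM / EBIT = £14,486,360.00 / £4,428,160.00 = 3.2714.
%ΔEBIT = DOL × %ΔSales = 3.2714 × -22.4% = -73.3%.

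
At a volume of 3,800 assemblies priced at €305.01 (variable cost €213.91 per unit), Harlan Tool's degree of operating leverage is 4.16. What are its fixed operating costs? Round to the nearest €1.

€262,964

Total contribution margin = 3,800 × €91.10 = €346,180.00.
DOL = contribution / EBIT, so EBIT = €346,180.00 / 4.16 = €83,216.35.
Fixed costs = CM − EBIT = €346,180.00 − €83,216.35 = €262,964.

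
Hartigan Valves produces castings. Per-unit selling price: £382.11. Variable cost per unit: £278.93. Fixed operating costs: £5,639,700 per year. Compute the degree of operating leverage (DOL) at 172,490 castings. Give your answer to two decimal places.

Total contribution margin = 172,490 × £103.18 = £17,797,518.20.
EBIT = £17,797,518.20 − £5,639,700 = £12,157,818.20.
So DOL = total CM / EBIT = £17,797,518.20 / £12,157,818.20 = 1.4639.

1.46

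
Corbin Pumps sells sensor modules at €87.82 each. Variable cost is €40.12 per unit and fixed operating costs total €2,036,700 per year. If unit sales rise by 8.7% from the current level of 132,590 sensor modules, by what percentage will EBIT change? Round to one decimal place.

+12.8%

At 132,590 units, contribution = 132,590 × €47.70 = €6,324,543.00.
Subtracting fixed costs: EBIT = €6,324,543.00 − €2,036,700 = €4,287,843.00.
So DOL = total CM / EBIT = €6,324,543.00 / €4,287,843.00 = 1.4750.
%ΔEBIT = DOL × %ΔSales = 1.4750 × +8.7% = +12.8%.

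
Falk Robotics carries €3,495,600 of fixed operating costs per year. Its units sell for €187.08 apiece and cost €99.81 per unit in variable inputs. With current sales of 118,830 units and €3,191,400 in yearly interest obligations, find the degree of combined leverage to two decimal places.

At 118,830 units, contribution = 118,830 × €87.27 = €10,370,294.10.
EBIT = €10,370,294.10 − €3,495,600 = €6,874,694.10. Interest = €3,191,400.00, so EBIT − I = €3,683,294.10.
Degree of total leverage = total CM / (EBIT − interest) = €10,370,294.10 / €3,683,294.10 = 2.8155.

2.82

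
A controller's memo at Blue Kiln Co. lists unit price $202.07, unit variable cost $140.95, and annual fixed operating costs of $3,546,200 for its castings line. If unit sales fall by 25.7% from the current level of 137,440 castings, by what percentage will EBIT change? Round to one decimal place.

At 137,440 units, contribution = 137,440 × $61.12 = $8,400,332.80.
Operating income = contribution − fixed costs = $8,400,332.80 − $3,546,200 = $4,854,132.80.
So DOL = total CM / EBIT = $8,400,332.80 / $4,854,132.80 = 1.7306.
Operating income changes by 1.7306 × -25.7% = -44.5%.

-44.5%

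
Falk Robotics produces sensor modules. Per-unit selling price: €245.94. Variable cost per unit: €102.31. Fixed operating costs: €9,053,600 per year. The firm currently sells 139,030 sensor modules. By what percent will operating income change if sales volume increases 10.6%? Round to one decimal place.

At 139,030 units, contribution = 139,030 × €143.63 = €19,968,878.90.
Subtracting fixed costs: EBIT = €19,968,878.90 − €9,053,600 = €10,915,278.90.
So DOL = total CM / EBIT = €19,968,878.90 / €10,915,278.90 = 1.8294.
Operating income changes by 1.8294 × +10.6% = +19.4%.

+19.4%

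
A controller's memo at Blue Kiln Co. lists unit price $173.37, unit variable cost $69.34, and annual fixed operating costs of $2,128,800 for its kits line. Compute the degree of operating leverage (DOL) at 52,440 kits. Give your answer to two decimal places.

1.64

Total contribution margin = 52,440 × $104.03 = $5,455,333.20.
EBIT = $5,455,333.20 − $2,128,800 = $3,326,533.20.
So DOL = total CM / EBIT = $5,455,333.20 / $3,326,533.20 = 1.6399.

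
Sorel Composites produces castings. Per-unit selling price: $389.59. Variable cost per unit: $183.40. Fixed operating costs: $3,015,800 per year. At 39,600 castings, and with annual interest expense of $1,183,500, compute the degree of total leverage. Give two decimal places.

At 39,600 units, contribution = 39,600 × $206.19 = $8,165,124.00.
EBIT = $8,165,124.00 − $3,015,800 = $5,149,324.00. Interest = $1,183,500.00, so EBIT − I = $3,965,824.00.
Degree of total leverage = total CM / (EBIT − interest) = $8,165,124.00 / $3,965,824.00 = 2.0589.

2.06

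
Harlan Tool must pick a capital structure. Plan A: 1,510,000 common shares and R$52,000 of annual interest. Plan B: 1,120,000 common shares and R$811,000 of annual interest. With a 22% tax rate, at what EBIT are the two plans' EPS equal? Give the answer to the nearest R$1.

R$2,990,692

Set EPS_A = EPS_B: (EBIT − R$52,000)(1 − 0.22) ÷ 1,510,000 = (EBIT − R$811,000)(1 − 0.22) ÷ 1,120,000.
The (1 − t) factor cancels: (EBIT − 52,000) × 1,120,000 = (EBIT − 811,000) × 1,510,000.
Solving, EBIT = (811,000·1,510,000 − 52,000·1,120,000) / (1,510,000 − 1,120,000) = 1,166,370,000,000 / 390,000 = 2,990,692.31.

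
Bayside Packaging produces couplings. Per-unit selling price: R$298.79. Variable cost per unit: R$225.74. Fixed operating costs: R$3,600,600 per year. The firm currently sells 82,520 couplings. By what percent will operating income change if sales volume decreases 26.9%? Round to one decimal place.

Total contribution margin = 82,520 × R$73.05 = R$6,028,086.00.
Operating income = contribution − fixed costs = R$6,028,086.00 − R$3,600,600 = R$2,427,486.00.
DOL = contribution ÷ EBIT = R$6,028,086.00 ÷ R$2,427,486.00 = 2.4833.
So EBIT moves 2.4833 × (-26.9%) = -66.8%.

-66.8%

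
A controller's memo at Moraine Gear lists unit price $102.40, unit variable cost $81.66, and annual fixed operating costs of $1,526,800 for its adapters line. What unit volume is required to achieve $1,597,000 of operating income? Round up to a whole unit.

Unit CM = price − variable cost = $102.40 − $81.66 = $20.74.
Units = (FC + target) / CM = ($1,526,800 + $1,597,000) / $20.74 = 150,617.16, so 150,618 adapters.

150,618 adapters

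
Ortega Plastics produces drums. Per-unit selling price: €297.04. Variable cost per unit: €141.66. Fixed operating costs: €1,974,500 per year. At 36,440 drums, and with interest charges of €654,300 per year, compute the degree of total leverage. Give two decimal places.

Total contribution margin = 36,440 × €155.38 = €5,662,047.20.
Subtracting fixed costs: EBIT = €5,662,047.20 − €1,974,500 = €3,687,547.20. Interest = €654,300.00, so EBIT − I = €3,033,247.20.
Degree of total leverage = total CM / (EBIT − interest) = €5,662,047.20 / €3,033,247.20 = 1.8667.

1.87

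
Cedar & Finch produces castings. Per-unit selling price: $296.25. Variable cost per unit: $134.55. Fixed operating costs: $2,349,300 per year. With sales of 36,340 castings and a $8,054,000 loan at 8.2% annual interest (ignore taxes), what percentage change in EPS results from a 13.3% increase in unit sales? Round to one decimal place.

+27.3%

Contribution at this volume is 36,340 × $161.70 = $5,876,178.00.
EBIT = $5,876,178.00 − $2,349,300 = $3,526,878.00.
After interest of $660,428.00, pre-tax earnings = $2,866,450.00.
Degree of combined leverage = contribution ÷ (EBIT − I) = $5,876,178.00 ÷ $2,866,450.00 = 2.0500.
EPS therefore changes by 2.0500 × (+13.3%) = +27.3%.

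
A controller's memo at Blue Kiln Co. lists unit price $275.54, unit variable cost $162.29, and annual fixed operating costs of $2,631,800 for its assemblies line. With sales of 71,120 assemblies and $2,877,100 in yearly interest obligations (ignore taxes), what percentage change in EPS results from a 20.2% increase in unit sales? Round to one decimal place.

+63.9%

Contribution at this volume is 71,120 × $113.25 = $8,054,340.00.
Operating income = contribution − fixed costs = $8,054,340.00 − $2,631,800 = $5,422,540.00.
After interest of $2,877,100.00, pre-tax earnings = $2,545,440.00.
Degree of combined leverage = contribution ÷ (EBIT − I) = $8,054,340.00 ÷ $2,545,440.00 = 3.1642.
%ΔEPS = DCL × %ΔSales = 3.1642 × +20.2% = +63.9%.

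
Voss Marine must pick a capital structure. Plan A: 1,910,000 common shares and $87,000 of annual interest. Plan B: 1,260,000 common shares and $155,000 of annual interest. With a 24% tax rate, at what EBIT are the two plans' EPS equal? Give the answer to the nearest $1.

At indifference, (EBIT − 87,000)(1 − t)/1,910,000 = (EBIT − 155,000)(1 − t)/1,260,000.
The (1 − t) factor cancels: (EBIT − 87,000) × 1,260,000 = (EBIT − 155,000) × 1,910,000.
Solving, EBIT = (155,000·1,910,000 − 87,000·1,260,000) / (1,910,000 − 1,260,000) = 186,430,000,000 / 650,000 = 286,815.38.

$286,815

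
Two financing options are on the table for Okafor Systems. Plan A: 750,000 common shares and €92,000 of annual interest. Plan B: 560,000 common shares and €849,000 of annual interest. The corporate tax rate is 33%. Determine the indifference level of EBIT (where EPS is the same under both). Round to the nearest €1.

At indifference, (EBIT − 92,000)(1 − t)/750,000 = (EBIT − 849,000)(1 − t)/560,000.
Cancelling (1 − t) and cross-multiplying: 560,000·(EBIT − 92,000) = 750,000·(EBIT − 849,000).
EBIT × (750,000 − 560,000) = 849,000 × 750,000 − 92,000 × 560,000 = 585,230,000,000, so EBIT = 585,230,000,000 ÷ 190,000 = 3,080,157.89.

€3,080,158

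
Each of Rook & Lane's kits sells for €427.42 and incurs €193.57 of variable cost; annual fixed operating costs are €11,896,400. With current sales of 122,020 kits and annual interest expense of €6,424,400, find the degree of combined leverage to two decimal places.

Total contribution margin = 122,020 × €233.85 = €28,534,377.00.
Operating income = contribution − fixed costs = €28,534,377.00 − €11,896,400 = €16,637,977.00. Interest = €6,424,400.00, so EBIT − I = €10,213,577.00.
DCL = contribution ÷ (EBIT − I) = €28,534,377.00 ÷ €10,213,577.00 = 2.7938.

2.79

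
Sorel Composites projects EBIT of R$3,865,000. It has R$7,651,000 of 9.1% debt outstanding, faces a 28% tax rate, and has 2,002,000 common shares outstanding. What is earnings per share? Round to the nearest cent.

R$1.14

Interest = R$696,241.00, so EBT = R$3,865,000 − R$696,241.00 = R$3,168,759.00.
Net income = R$3,168,759.00 × (1 − 0.28) = R$2,281,506.48.
Per share: R$2,281,506.48 / 2,002,000 shares = R$1.14.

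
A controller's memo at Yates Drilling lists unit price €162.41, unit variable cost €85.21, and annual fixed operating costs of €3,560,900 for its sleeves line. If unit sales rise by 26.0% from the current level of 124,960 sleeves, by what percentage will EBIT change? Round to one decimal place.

At 124,960 units, contribution = 124,960 × €77.20 = €9,646,912.00.
Subtracting fixed costs: EBIT = €9,646,912.00 − €3,560,900 = €6,086,012.00.
DOL = contribution ÷ EBIT = €9,646,912.00 ÷ €6,086,012.00 = 1.5851.
So EBIT moves 1.5851 × (+26.0%) = +41.2%.

+41.2%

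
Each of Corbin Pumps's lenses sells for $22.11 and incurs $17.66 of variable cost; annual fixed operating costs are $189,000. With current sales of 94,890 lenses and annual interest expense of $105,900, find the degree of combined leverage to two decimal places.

3.32

Contribution at this volume is 94,890 × $4.45 = $422,260.50.
Subtracting fixed costs: EBIT = $422,260.50 − $189,000 = $233,260.50. Interest = $105,900.00, so EBIT − I = $127,360.50.
Degree of total leverage = total CM / (EBIT − interest) = $422,260.50 / $127,360.50 = 3.3155.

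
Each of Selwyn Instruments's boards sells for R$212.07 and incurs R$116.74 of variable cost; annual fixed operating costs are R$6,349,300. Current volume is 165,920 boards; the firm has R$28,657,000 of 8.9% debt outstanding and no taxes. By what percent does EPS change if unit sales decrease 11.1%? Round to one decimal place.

At 165,920 units, contribution = 165,920 × R$95.33 = R$15,817,153.60.
Operating income = contribution − fixed costs = R$15,817,153.60 − R$6,349,300 = R$9,467,853.60.
Interest = R$2,550,473.00, so EBIT − I = R$6,917,380.60.
DCL = total CM / (EBIT − I) = R$15,817,153.60 / R$6,917,380.60 = 2.2866.
EPS therefore changes by 2.2866 × (-11.1%) = -25.4%.

-25.4%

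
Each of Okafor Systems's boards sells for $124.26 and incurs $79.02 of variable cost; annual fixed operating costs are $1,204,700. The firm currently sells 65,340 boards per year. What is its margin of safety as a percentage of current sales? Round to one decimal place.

Unit CM = price − variable cost = $124.26 − $79.02 = $45.24. Break-even units = $1,204,700 ÷ $45.24 = 26,629.09; break-even revenue = 26,629.09 × $124.26 = $3,308,930.64.
Current sales = 65,340 × $124.26 = $8,119,148.40.
Margin of safety = ($8,119,148.40 − $3,308,930.64) ÷ $8,119,148.40 = 59.2%.

59.2%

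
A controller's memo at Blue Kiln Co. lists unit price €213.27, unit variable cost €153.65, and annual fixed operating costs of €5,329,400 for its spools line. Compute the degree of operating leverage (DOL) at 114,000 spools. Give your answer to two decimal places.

At 114,000 units, contribution = 114,000 × €59.62 = €6,796,680.00.
Operating income = contribution − fixed costs = €6,796,680.00 − €5,329,400 = €1,467,280.00.
DOL = contribution ÷ EBIT = €6,796,680.00 ÷ €1,467,280.00 = 4.6322.

4.63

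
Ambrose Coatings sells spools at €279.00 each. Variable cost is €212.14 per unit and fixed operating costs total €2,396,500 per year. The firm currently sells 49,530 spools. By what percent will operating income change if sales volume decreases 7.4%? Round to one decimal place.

Contribution at this volume is 49,530 × €66.86 = €3,311,575.80.
Operating income = contribution − fixed costs = €3,311,575.80 − €2,396,500 = €915,075.80.
Degree of operating leverage = €3,311,575.80 / €915,075.80 = 3.6189.
%ΔEBIT = DOL × %ΔSales = 3.6189 × -7.4% = -26.8%.

-26.8%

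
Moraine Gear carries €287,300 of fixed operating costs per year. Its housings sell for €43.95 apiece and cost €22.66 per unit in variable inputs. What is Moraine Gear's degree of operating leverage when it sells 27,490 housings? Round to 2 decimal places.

1.96

Total contribution margin = 27,490 × €21.29 = €585,262.10.
Subtracting fixed costs: EBIT = €585,262.10 − €287,300 = €297,962.10.
So DOL = total CM / EBIT = €585,262.10 / €297,962.10 = 1.9642.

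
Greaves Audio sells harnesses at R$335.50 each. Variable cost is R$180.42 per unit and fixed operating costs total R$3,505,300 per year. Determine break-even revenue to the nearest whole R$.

R$7,583,364

Contribution margin per unit = R$335.50 − R$180.42 = R$155.08, a CM ratio of R$155.08 ÷ R$335.50 = 0.4622.
Break-even revenue = fixed costs × price ÷ CM = R$3,505,300 × R$335.50 ÷ R$155.08 = R$7,583,364.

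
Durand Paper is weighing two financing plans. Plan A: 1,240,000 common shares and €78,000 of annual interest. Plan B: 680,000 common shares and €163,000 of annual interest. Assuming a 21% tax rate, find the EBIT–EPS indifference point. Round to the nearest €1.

Set EPS_A = EPS_B: (EBIT − €78,000)(1 − 0.21) ÷ 1,240,000 = (EBIT − €163,000)(1 − 0.21) ÷ 680,000.
Cancelling (1 − t) and cross-multiplying: 680,000·(EBIT − 78,000) = 1,240,000·(EBIT − 163,000).
EBIT × (1,240,000 − 680,000) = 163,000 × 1,240,000 − 78,000 × 680,000 = 149,080,000,000, so EBIT = 149,080,000,000 ÷ 560,000 = 266,214.29.

€266,214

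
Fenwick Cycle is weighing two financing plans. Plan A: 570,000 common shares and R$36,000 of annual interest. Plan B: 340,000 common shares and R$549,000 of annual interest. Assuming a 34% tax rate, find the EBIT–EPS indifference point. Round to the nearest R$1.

Set EPS_A = EPS_B: (EBIT − R$36,000)(1 − 0.34) ÷ 570,000 = (EBIT − R$549,000)(1 − 0.34) ÷ 340,000.
Cancelling (1 − t) and cross-multiplying: 340,000·(EBIT − 36,000) = 570,000·(EBIT − 549,000).
EBIT × (570,000 − 340,000) = 549,000 × 570,000 − 36,000 × 340,000 = 300,690,000,000, so EBIT = 300,690,000,000 ÷ 230,000 = 1,307,347.83.

R$1,307,348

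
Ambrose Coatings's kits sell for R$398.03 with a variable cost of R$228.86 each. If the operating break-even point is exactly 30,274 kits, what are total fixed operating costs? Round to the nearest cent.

Each unit contributes R$398.03 − R$228.86 = R$169.17.
Since BE = FC / CM, FC = 30,274 × R$169.17 = R$5,121,452.58.

R$5,121,452.58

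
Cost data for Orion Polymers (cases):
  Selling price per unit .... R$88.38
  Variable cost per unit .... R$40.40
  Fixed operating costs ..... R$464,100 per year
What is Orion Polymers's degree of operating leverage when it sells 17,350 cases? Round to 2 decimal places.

2.26

At 17,350 units, contribution = 17,350 × R$47.98 = R$832,453.00.
EBIT = R$832,453.00 − R$464,100 = R$368,353.00.
Degree of operating leverage = R$832,453.00 / R$368,353.00 = 2.2599.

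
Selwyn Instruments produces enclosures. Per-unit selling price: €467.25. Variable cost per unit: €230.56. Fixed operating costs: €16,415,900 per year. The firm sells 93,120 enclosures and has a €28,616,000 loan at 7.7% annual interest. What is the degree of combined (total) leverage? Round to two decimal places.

6.44

Contribution at this volume is 93,120 × €236.69 = €22,040,572.80.
Subtracting fixed costs: EBIT = €22,040,572.80 − €16,415,900 = €5,624,672.80. Interest = €2,203,432.00.
DOL = €22,040,572.80 ÷ €5,624,672.80 = 3.9186; DFL = €5,624,672.80 ÷ €3,421,240.80 = 1.6440.
DCL = DOL × DFL = 3.9186 × 1.6440 = 6.4422.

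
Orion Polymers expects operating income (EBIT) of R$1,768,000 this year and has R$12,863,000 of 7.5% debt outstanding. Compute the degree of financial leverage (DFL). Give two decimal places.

Interest = R$964,725.00.
DFL = EBIT ÷ (EBIT − I) = R$1,768,000 ÷ (R$1,768,000 − R$964,725.00) = R$1,768,000 ÷ R$803,275.00 = 2.2010.

2.20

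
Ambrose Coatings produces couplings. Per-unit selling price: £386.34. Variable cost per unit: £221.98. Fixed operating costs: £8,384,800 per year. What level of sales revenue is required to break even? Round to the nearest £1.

£19,709,075

CM per unit = £386.34 − £221.98 = £164.36; CM ratio = £164.36 / £386.34 = 0.4254.
Break-even revenue = fixed costs × price ÷ CM = £8,384,800 × £386.34 ÷ £164.36 = £19,709,075.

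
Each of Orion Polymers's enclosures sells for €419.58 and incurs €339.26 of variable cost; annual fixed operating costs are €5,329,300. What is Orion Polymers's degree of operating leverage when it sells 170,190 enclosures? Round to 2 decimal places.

At 170,190 units, contribution = 170,190 × €80.32 = €13,669,660.80.
Subtracting fixed costs: EBIT = €13,669,660.80 − €5,329,300 = €8,340,360.80.
So DOL = total CM / EBIT = €13,669,660.80 / €8,340,360.80 = 1.6390.

1.64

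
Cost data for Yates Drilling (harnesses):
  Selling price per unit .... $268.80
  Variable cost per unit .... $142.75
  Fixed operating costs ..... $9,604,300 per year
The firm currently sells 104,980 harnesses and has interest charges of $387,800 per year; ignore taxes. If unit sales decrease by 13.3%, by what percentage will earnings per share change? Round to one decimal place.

Contribution at this volume is 104,980 × $126.05 = $13,232,729.00.
EBIT = $13,232,729.00 − $9,604,300 = $3,628,429.00.
After interest of $387,800.00, pre-tax earnings = $3,240,629.00.
Degree of combined leverage = contribution ÷ (EBIT − I) = $13,232,729.00 ÷ $3,240,629.00 = 4.0834.
EPS therefore changes by 4.0834 × (-13.3%) = -54.3%.

-54.3%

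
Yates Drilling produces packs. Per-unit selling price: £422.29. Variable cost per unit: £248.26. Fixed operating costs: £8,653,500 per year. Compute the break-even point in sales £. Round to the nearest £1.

CM per unit = £422.29 − £248.26 = £174.03; CM ratio = £174.03 / £422.29 = 0.4121.
Break-even revenue = fixed costs × price ÷ CM = £8,653,500 × £422.29 ÷ £174.03 = £20,998,026.

£20,998,026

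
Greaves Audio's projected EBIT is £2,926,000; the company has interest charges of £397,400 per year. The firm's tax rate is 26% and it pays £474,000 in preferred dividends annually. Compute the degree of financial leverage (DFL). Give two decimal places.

Interest = £397,400.00.
Preferred dividends grossed up pre-tax: £474,000 / (1 − 0.26) = £640,540.54.
DFL = EBIT ÷ [EBIT − I − D_p/(1−t)] = £2,926,000 ÷ [£2,926,000 − £397,400.00 − £640,540.54] = £2,926,000 ÷ £1,888,059.46 = 1.5497.

1.55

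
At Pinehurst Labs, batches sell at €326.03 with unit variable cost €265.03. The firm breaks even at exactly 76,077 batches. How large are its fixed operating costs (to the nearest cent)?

€4,640,697.00

Contribution margin per unit = €326.03 − €265.03 = €61.00.
Since BE = FC / CM, FC = 76,077 × €61.00 = €4,640,697.00.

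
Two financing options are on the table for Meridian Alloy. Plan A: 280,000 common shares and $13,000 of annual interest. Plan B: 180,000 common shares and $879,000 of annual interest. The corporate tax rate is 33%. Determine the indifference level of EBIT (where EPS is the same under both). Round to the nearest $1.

At indifference, (EBIT − 13,000)(1 − t)/280,000 = (EBIT − 879,000)(1 − t)/180,000.
The (1 − t) factor cancels: (EBIT − 13,000) × 180,000 = (EBIT − 879,000) × 280,000.
Solving, EBIT = (879,000·280,000 − 13,000·180,000) / (280,000 − 180,000) = 243,780,000,000 / 100,000 = 2,437,800.00.

$2,437,800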